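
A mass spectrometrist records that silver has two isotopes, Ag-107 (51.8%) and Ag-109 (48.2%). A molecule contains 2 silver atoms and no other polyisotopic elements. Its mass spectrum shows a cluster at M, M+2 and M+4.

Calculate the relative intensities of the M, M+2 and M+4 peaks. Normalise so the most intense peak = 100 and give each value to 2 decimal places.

53.73 : 100.00 : 46.53

Expanding (0.518 + 0.482)^2:
P(M) = 0.518^2 = 0.268324
P(M+2) = 2 × 0.518^1 × 0.482^1 = 0.499352
P(M+4) = 0.482^2 = 0.232324
The M+2 peak is largest (0.499352); scaling to 100 gives 53.73 : 100.00 : 46.53.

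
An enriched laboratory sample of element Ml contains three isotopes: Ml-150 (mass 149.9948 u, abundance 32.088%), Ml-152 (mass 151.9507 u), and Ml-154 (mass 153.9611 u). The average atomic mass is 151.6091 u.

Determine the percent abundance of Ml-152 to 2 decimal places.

The remaining 67.912% is split between Ml-152 (fraction x) and Ml-154 (fraction 0.67912 − x).
Substituting: 151.9507x + 153.9611(0.67912 − x) = 103.478768576
(151.9507 − 153.9611)x = -1.079293656  ⇒  x = 0.53686, y = 0.14226
Ml-152: 53.69%, Ml-154: 14.23%.

53.69%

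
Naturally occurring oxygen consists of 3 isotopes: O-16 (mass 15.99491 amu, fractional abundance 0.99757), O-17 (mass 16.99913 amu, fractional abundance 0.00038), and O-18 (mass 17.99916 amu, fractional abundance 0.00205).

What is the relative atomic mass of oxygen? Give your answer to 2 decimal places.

16.00 amu

Ar = Σ fᵢ·mᵢ = 0.99757 × 15.99491 + 0.00038 × 16.99913 + 0.00205 × 17.99916
= 15.956042 + 0.006460 + 0.036898 = 15.999400 amu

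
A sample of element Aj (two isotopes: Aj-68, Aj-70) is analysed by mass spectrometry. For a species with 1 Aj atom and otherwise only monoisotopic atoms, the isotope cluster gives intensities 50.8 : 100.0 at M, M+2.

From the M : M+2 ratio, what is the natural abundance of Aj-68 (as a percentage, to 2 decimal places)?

Write p for the Aj-68 fraction. I(M+2)/I(M) = [C(1,1)·p^0·(1−p)] / p^1 = 1·(1−p)/p = 100.0/50.8 = 1.9685
(1−p)/p = 1.9685/1 = 1.9685  ⇒  p = 1/(1 + 1.9685) = 0.3369
Aj-68: 33.69%, Aj-70: 66.31%.

33.69%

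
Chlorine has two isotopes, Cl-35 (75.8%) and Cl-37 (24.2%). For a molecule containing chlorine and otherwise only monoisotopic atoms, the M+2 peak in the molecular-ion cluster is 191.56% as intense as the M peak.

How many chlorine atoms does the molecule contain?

6

The M+2/M ratio from n Cl atoms is n · q/p = n · 0.242/0.758.
n = 1.9156 × 0.758/0.242 = 6.00 ≈ 6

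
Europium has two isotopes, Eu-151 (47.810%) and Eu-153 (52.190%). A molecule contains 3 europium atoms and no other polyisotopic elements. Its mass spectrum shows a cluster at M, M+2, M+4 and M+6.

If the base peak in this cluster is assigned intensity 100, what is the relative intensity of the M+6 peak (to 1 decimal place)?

36.4

Binomial terms of (0.47810 + 0.52190)^3: M 0.1093, M+2 0.3579, M+4 0.3907, M+6 0.1422 → M+4 is the base peak.
P(M+4) = C(3,2) × 0.47810^1 × 0.52190^2 = 3 × 0.4781 × 0.27237961 = 0.390674 (base)
P(M+6) = C(3,3) × 0.47810^0 × 0.52190^3 = 1 × 1.0000 × 0.14215492 = 0.142155
Relative intensity = 0.142155 / 0.390674 × 100 = 36.4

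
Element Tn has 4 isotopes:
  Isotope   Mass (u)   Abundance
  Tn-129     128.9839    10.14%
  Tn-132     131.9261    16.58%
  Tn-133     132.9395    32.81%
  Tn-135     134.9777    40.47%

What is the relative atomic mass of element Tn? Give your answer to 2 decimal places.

Ar = Σ fᵢ·mᵢ = 0.1014 × 128.9839 + 0.1658 × 131.9261 + 0.3281 × 132.9395 + 0.4047 × 134.9777
= 13.07897 + 21.87335 + 43.61745 + 54.62548 = 133.19525 u

133.20 u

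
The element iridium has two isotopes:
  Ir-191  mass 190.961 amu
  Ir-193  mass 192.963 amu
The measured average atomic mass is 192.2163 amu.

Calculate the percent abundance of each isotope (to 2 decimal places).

Ir-191: 37.30%, Ir-193: 62.70%

With x = fraction of Ir-191 (so Ir-193 is 1 − x):
190.961·x + 192.963·(1 − x) = 192.2163
(190.961 − 192.963)·x = 192.2163 − 192.963
x = -0.7467 / -2.002 = 0.37298 → 37.30% Ir-191, 62.70% Ir-193.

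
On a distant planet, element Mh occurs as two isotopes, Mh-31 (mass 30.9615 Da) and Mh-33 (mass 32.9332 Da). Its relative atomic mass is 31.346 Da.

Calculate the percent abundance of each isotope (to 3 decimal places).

Mh-31: 80.499%, Mh-33: 19.501%

With x = fraction of Mh-31 (so Mh-33 is 1 − x):
30.9615·x + 32.9332·(1 − x) = 31.346
(30.9615 − 32.9332)·x = 31.346 − 32.9332
x = -1.5872 / -1.9717 = 0.80499 → 80.499% Mh-31, 19.501% Mh-33.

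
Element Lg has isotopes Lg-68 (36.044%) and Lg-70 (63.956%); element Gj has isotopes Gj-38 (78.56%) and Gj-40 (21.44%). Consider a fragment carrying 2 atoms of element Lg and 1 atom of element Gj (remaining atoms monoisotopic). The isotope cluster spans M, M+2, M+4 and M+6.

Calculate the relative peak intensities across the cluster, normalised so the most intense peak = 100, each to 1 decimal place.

Element Lg pattern (n=2): 0.12991699 : 0.46104601 : 0.40903699
Element Gj pattern (n=1): 0.7856 : 0.2144
Convolve the two distributions (both contribute in 2-u steps):
  M: 0.12991699×0.7856 = 0.102063
  M+2: 0.12991699×0.2144 + 0.46104601×0.7856 = 0.390052
  M+4: 0.46104601×0.2144 + 0.40903699×0.7856 = 0.420188
  M+6: 0.40903699×0.2144 = 0.087698
Scale to base peak (0.420188) = 100: 24.3 : 92.8 : 100.0 : 20.9

24.3 : 92.8 : 100.0 : 20.9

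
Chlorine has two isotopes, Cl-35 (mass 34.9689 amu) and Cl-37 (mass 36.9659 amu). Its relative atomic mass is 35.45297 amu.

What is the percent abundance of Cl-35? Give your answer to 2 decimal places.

Let x be the fractional abundance of Cl-35; then Cl-37 has abundance 1 − x.
34.9689·x + 36.9659·(1 − x) = 35.45297
(34.9689 − 36.9659)·x = 35.45297 − 36.9659
x = -1.51293 / -1.9970 = 0.75760 → 75.76% Cl-35, 24.24% Cl-37.

75.76%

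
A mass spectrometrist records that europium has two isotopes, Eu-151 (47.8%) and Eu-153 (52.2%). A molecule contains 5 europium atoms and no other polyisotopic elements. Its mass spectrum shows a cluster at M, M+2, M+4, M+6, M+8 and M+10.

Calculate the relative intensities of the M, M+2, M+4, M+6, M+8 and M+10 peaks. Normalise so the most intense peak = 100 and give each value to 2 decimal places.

Each Eu atom is independently Eu-151 (p = 0.478) or Eu-153 (q = 0.522); the cluster is the binomial expansion (p + q)^5.
P(M) = 0.478^5 = 0.024954
P(M+2) = 5 × 0.478^4 × 0.522^1 = 0.136255
P(M+4) = 10 × 0.478^3 × 0.522^2 = 0.297594
P(M+6) = 10 × 0.478^2 × 0.522^3 = 0.324988
P(M+8) = 5 × 0.478^1 × 0.522^4 = 0.177452
P(M+10) = 0.522^5 = 0.038757
The M+6 peak is largest (0.324988); scaling to 100 gives 7.68 : 41.93 : 91.57 : 100.00 : 54.60 : 11.93.

7.68 : 41.93 : 91.57 : 100.00 : 54.60 : 11.93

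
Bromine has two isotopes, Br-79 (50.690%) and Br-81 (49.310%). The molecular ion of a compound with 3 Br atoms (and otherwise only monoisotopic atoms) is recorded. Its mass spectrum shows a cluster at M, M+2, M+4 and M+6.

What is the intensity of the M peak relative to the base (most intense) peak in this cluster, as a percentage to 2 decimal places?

34.27%

Term probabilities: M 0.1302, M+2 0.3801, M+4 0.3698, M+6 0.1199. Base peak = M+2.
P(M+2) = C(3,1) × 0.50690^2 × 0.49310^1 = 3 × 0.25694761 × 0.4931 = 0.380103 (base)
P(M) = C(3,0) × 0.50690^3 × 0.49310^0 = 1 × 0.13024674 × 1.0000 = 0.130247
Relative intensity = 0.130247 / 0.380103 × 100 = 34.27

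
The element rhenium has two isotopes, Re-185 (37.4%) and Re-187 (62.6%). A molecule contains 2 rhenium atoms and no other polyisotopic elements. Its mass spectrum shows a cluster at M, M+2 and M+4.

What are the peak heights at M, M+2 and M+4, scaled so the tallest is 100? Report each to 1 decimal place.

29.9 : 100.0 : 83.7

Each Re atom is independently Re-185 (p = 0.374) or Re-187 (q = 0.626); the cluster is the binomial expansion (p + q)^2.
P(M) = 0.374^2 = 0.139876
P(M+2) = 2 × 0.374^1 × 0.626^1 = 0.468248
P(M+4) = 0.626^2 = 0.391876
The M+2 peak is largest (0.468248); scaling to 100 gives 29.9 : 100.0 : 83.7.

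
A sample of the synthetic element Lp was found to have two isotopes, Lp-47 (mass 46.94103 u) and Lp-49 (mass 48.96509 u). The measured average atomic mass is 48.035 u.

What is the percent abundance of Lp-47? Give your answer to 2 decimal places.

With x = fraction of Lp-47 (so Lp-49 is 1 − x):
46.94103·x + 48.96509·(1 − x) = 48.035
(46.94103 − 48.96509)·x = 48.035 − 48.96509
x = -0.93009 / -2.02406 = 0.45952 → 45.95% Lp-47, 54.05% Lp-49.

45.95%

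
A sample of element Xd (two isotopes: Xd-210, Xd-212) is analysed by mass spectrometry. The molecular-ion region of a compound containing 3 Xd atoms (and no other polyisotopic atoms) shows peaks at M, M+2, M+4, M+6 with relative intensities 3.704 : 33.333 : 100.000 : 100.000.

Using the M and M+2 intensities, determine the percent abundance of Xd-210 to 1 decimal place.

25.0%

Write p for the Xd-210 fraction. I(M+2)/I(M) = [C(3,1)·p^2·(1−p)] / p^3 = 3·(1−p)/p = 33.333/3.704 = 8.9992
(1−p)/p = 8.9992/3 = 2.9997  ⇒  p = 1/(1 + 2.9997) = 0.2500
Xd-210: 25.0%, Xd-212: 75.0%.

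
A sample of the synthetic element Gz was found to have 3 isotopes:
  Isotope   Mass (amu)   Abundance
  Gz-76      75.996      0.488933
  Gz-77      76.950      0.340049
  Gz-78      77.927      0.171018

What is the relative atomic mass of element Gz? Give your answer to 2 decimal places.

76.65 amu

Weight each isotope mass by its fractional abundance: 0.488933 × 75.996 + 0.340049 × 76.950 + 0.171018 × 77.927
= 37.1570 + 26.1668 + 13.3269 = 76.6507 amu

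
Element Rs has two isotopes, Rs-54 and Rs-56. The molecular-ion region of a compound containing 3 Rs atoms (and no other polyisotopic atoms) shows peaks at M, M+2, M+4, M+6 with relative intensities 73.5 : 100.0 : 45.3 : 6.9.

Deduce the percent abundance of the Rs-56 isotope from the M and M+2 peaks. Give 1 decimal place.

31.2%

Let p = fractional abundance of Rs-54. I(M+2)/I(M) = [C(3,1)·p^2·(1−p)] / p^3 = 3·(1−p)/p = 100.0/73.5 = 1.3605
(1−p)/p = 1.3605/3 = 0.4535  ⇒  p = 1/(1 + 0.4535) = 0.6880
Rs-54: 68.8%, Rs-56: 31.2%.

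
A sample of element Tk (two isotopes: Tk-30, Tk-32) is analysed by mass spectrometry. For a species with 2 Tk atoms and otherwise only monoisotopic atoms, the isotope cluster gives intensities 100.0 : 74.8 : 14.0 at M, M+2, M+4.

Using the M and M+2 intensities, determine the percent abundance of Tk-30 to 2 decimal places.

If p is the fraction of Tk that is Tk-30, then I(M+2)/I(M) = [C(2,1)·p^1·(1−p)] / p^2 = 2·(1−p)/p = 74.8/100.0 = 0.7480
(1−p)/p = 0.7480/2 = 0.3740  ⇒  p = 1/(1 + 0.3740) = 0.7278
Tk-30: 72.78%, Tk-32: 27.22%.

72.78%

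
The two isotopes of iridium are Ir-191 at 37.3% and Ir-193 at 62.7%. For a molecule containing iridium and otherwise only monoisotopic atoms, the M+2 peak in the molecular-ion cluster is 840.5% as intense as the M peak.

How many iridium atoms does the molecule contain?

5

The M+2/M ratio from n Ir atoms is n · q/p = n · 0.627/0.373.
n = 8.405 × 0.373/0.627 = 5.00 ≈ 5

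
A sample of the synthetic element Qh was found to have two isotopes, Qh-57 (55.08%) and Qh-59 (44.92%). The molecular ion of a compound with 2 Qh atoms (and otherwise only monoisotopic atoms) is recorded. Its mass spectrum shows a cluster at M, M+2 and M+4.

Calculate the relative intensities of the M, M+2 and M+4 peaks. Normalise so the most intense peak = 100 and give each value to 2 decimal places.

Each Qh atom is independently Qh-57 (p = 0.5508) or Qh-59 (q = 0.4492); the cluster is the binomial expansion (p + q)^2.
P(M) = 0.5508^2 = 0.303381
P(M+2) = 2 × 0.5508^1 × 0.4492^1 = 0.494839
P(M+4) = 0.4492^2 = 0.201781
The M+2 peak is largest (0.494839); scaling to 100 gives 61.31 : 100.00 : 40.78.

61.31 : 100.00 : 40.78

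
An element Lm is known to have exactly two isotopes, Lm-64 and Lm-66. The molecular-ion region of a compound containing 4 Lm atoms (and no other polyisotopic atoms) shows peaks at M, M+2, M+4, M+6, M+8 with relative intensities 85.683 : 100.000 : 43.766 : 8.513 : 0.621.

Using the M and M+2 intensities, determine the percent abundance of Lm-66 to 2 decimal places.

If p is the fraction of Lm that is Lm-64, then I(M+2)/I(M) = [C(4,1)·p^3·(1−p)] / p^4 = 4·(1−p)/p = 100.000/85.683 = 1.1671
(1−p)/p = 1.1671/4 = 0.2918  ⇒  p = 1/(1 + 0.2918) = 0.7741
Lm-64: 77.41%, Lm-66: 22.59%.

22.59%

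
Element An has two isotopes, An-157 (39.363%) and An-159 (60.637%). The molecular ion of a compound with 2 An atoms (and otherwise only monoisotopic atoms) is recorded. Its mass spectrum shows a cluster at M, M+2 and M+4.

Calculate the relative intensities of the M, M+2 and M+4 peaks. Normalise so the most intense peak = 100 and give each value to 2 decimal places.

Each An atom is independently An-157 (p = 0.39363) or An-159 (q = 0.60637); the cluster is the binomial expansion (p + q)^2.
P(M) = 0.39363^2 = 0.154945
P(M+2) = 2 × 0.39363^1 × 0.60637^1 = 0.477371
P(M+4) = 0.60637^2 = 0.367685
The M+2 peak is largest (0.477371); scaling to 100 gives 32.46 : 100.00 : 77.02.

32.46 : 100.00 : 77.02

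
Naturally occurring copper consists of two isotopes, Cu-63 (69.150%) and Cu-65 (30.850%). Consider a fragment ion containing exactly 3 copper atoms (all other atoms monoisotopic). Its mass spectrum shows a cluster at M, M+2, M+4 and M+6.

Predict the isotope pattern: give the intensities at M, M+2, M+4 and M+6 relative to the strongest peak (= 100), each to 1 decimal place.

74.7 : 100.0 : 44.6 : 6.6

The 3 Cu atoms are independent, so intensities follow the terms of (0.69150 + 0.30850)^3.
P(M) = 0.69150^3 = 0.330656
P(M+2) = 3 × 0.69150^2 × 0.30850^1 = 0.442548
P(M+4) = 3 × 0.69150^1 × 0.30850^2 = 0.197435
P(M+6) = 0.30850^3 = 0.029361
The M+2 peak is largest (0.442548); scaling to 100 gives 74.7 : 100.0 : 44.6 : 6.6.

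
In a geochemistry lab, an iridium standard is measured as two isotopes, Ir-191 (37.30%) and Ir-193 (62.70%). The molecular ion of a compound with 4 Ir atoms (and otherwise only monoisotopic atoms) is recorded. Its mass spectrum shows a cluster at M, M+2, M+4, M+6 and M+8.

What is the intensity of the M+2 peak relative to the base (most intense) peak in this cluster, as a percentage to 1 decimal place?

(0.3730 + 0.6270)^4 gives M 0.0194, M+2 0.1302, M+4 0.3282, M+6 0.3678, M+8 0.1546; the largest is M+6.
P(M+6) = C(4,3) × 0.3730^1 × 0.6270^3 = 4 × 0.3730 × 0.24649188 = 0.367766 (base)
P(M+2) = C(4,1) × 0.3730^3 × 0.6270^1 = 4 × 0.05189512 × 0.6270 = 0.130153
Relative intensity = 0.130153 / 0.367766 × 100 = 35.4

35.4%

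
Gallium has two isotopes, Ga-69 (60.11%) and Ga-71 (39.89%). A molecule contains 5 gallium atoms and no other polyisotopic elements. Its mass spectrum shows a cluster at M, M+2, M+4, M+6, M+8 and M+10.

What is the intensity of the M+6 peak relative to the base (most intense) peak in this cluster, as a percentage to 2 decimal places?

Binomial terms of (0.6011 + 0.3989)^5: M 0.0785, M+2 0.2604, M+4 0.3456, M+6 0.2293, M+8 0.0761, M+10 0.0101 → M+4 is the base peak.
P(M+4) = C(5,2) × 0.6011^3 × 0.3989^2 = 10 × 0.21719018 × 0.15912121 = 0.345596 (base)
P(M+6) = C(5,3) × 0.6011^2 × 0.3989^3 = 10 × 0.36132121 × 0.06347345 = 0.229343
Relative intensity = 0.229343 / 0.345596 × 100 = 66.36

66.36%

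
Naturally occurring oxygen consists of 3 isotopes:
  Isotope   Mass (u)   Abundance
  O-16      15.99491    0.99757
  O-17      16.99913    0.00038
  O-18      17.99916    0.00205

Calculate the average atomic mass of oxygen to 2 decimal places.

16.00 u

The abundance-weighted mean is 0.99757 × 15.99491 + 0.00038 × 16.99913 + 0.00205 × 17.99916
= 15.956042 + 0.006460 + 0.036898 = 15.999400 u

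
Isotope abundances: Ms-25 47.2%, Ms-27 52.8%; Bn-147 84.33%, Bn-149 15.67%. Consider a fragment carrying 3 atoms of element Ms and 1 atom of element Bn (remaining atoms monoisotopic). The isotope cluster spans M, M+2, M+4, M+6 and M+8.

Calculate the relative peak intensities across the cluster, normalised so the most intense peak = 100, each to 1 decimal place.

Element Ms pattern (n=3): 0.10515405 : 0.35288986 : 0.39475814 : 0.14719795
Element Bn pattern (n=1): 0.8433 : 0.1567
Convolve the two distributions (both contribute in 2-u steps):
  M: 0.10515405×0.8433 = 0.088676
  M+2: 0.10515405×0.1567 + 0.35288986×0.8433 = 0.314070
  M+4: 0.35288986×0.1567 + 0.39475814×0.8433 = 0.388197
  M+6: 0.39475814×0.1567 + 0.14719795×0.8433 = 0.185991
  M+8: 0.14719795×0.1567 = 0.023066
Scale to base peak (0.388197) = 100: 22.8 : 80.9 : 100.0 : 47.9 : 5.9

22.8 : 80.9 : 100.0 : 47.9 : 5.9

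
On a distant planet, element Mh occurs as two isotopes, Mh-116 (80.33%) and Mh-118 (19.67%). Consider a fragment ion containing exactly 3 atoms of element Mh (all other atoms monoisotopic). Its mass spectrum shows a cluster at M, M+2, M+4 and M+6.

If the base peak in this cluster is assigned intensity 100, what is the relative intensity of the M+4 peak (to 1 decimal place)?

Binomial terms of (0.8033 + 0.1967)^3: M 0.5184, M+2 0.3808, M+4 0.0932, M+6 0.0076 → M is the base peak.
P(M) = C(3,0) × 0.8033^3 × 0.1967^0 = 1 × 0.51836217 × 1.0000 = 0.518362 (base)
P(M+4) = C(3,2) × 0.8033^1 × 0.1967^2 = 3 × 0.8033 × 0.03869089 = 0.093241
Relative intensity = 0.093241 / 0.518362 × 100 = 18.0

18.0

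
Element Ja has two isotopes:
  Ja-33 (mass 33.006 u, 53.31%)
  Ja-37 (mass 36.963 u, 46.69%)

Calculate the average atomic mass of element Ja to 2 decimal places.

34.85 u

The abundance-weighted mean is 0.5331 × 33.006 + 0.4669 × 36.963
= 17.5955 + 17.2580 = 34.8535 u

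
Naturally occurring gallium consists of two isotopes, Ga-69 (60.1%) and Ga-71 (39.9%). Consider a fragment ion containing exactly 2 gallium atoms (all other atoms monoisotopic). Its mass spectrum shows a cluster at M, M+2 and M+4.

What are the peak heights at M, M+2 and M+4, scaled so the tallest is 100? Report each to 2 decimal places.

75.31 : 100.00 : 33.19

The 2 Ga atoms are independent, so intensities follow the terms of (0.601 + 0.399)^2.
P(M) = 0.601^2 = 0.361201
P(M+2) = 2 × 0.601^1 × 0.399^1 = 0.479598
P(M+4) = 0.399^2 = 0.159201
The M+2 peak is largest (0.479598); scaling to 100 gives 75.31 : 100.00 : 33.19.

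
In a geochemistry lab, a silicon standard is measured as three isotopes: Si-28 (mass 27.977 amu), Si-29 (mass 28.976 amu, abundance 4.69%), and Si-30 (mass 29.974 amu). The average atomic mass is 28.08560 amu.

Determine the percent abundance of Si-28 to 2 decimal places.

92.22%

Let x and y be the fractions of Si-28 and Si-30. Then x + y = 1 − 0.0469 = 0.9531 and 27.977x + 29.974y = 28.08560 − 0.0469×28.976 = 26.7266256.
Substituting: 27.977x + 29.974(0.9531 − x) = 26.7266256
(27.977 − 29.974)x = -1.8415938  ⇒  x = 0.92218, y = 0.03092
Si-28: 92.22%, Si-30: 3.09%.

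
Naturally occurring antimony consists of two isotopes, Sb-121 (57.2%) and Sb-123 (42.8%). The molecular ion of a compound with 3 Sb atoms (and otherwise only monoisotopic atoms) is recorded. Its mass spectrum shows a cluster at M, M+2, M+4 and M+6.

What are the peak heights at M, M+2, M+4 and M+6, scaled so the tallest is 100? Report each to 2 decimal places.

44.55 : 100.00 : 74.83 : 18.66

The 3 Sb atoms are independent, so intensities follow the terms of (0.572 + 0.428)^3.
P(M) = 0.572^3 = 0.187149
P(M+2) = 3 × 0.572^2 × 0.428^1 = 0.420104
P(M+4) = 3 × 0.572^1 × 0.428^2 = 0.314344
P(M+6) = 0.428^3 = 0.078403
The M+2 peak is largest (0.420104); scaling to 100 gives 44.55 : 100.00 : 74.83 : 18.66.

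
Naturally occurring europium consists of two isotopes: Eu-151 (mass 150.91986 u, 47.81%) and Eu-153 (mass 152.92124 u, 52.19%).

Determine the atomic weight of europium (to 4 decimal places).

151.9644 u

The abundance-weighted mean is 0.4781 × 150.91986 + 0.5219 × 152.92124
= 72.154785 + 79.809595 = 151.964380 u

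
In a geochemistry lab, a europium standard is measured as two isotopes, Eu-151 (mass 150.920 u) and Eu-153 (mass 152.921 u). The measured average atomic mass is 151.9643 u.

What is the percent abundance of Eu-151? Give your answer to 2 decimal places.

Let x be the fractional abundance of Eu-151; then Eu-153 has abundance 1 − x.
150.920·x + 152.921·(1 − x) = 151.9643
(150.920 − 152.921)·x = 151.9643 − 152.921
x = -0.9567 / -2.001 = 0.47811 → 47.81% Eu-151, 52.19% Eu-153.

47.81%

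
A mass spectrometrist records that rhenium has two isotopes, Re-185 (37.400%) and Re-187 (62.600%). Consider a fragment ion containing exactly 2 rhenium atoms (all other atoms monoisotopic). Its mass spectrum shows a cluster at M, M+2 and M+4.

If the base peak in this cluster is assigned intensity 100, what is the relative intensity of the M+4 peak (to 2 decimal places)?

83.69

Binomial terms of (0.37400 + 0.62600)^2: M 0.1399, M+2 0.4682, M+4 0.3919 → M+2 is the base peak.
P(M+2) = C(2,1) × 0.37400^1 × 0.62600^1 = 2 × 0.3740 × 0.6260 = 0.468248 (base)
P(M+4) = C(2,2) × 0.37400^0 × 0.62600^2 = 1 × 1.0000 × 0.391876 = 0.391876
Relative intensity = 0.391876 / 0.468248 × 100 = 83.69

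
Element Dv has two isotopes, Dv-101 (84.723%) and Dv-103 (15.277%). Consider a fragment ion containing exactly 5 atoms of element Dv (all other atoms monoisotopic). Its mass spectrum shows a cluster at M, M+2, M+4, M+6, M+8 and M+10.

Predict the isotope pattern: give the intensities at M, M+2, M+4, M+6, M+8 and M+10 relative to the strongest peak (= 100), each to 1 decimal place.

100.0 : 90.2 : 32.5 : 5.9 : 0.5 : 0.0

Each Dv atom is independently Dv-101 (p = 0.84723) or Dv-103 (q = 0.15277); the cluster is the binomial expansion (p + q)^5.
P(M) = 0.84723^5 = 0.436522
P(M+2) = 5 × 0.84723^4 × 0.15277^1 = 0.393562
P(M+4) = 10 × 0.84723^3 × 0.15277^2 = 0.141932
P(M+6) = 10 × 0.84723^2 × 0.15277^3 = 0.025593
P(M+8) = 5 × 0.84723^1 × 0.15277^4 = 0.002307
P(M+10) = 0.15277^5 = 0.000083
The M peak is largest (0.436522); scaling to 100 gives 100.0 : 90.2 : 32.5 : 5.9 : 0.5 : 0.0.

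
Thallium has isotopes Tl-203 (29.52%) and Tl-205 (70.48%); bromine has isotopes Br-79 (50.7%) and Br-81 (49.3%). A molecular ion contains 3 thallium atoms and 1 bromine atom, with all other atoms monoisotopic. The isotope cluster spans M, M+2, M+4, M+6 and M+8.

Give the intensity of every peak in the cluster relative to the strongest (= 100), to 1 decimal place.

Thallium pattern (n=3): 0.02572463 : 0.18425524 : 0.43991564 : 0.35010449
Bromine pattern (n=1): 0.5070 : 0.4930
Convolve the two distributions (both contribute in 2-u steps):
  M: 0.02572463×0.5070 = 0.013042
  M+2: 0.02572463×0.4930 + 0.18425524×0.5070 = 0.106100
  M+4: 0.18425524×0.4930 + 0.43991564×0.5070 = 0.313875
  M+6: 0.43991564×0.4930 + 0.35010449×0.5070 = 0.394381
  M+8: 0.35010449×0.4930 = 0.172602
Scale to base peak (0.394381) = 100: 3.3 : 26.9 : 79.6 : 100.0 : 43.8

3.3 : 26.9 : 79.6 : 100.0 : 43.8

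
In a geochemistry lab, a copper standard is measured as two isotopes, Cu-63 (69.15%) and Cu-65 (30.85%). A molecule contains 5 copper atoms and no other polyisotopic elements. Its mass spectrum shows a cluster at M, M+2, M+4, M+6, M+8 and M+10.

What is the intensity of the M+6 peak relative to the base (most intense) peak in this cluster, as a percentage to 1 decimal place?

39.8%

(0.6915 + 0.3085)^5 gives M 0.1581, M+2 0.3527, M+4 0.3147, M+6 0.1404, M+8 0.0313, M+10 0.0028; the largest is M+2.
P(M+2) = C(5,1) × 0.6915^4 × 0.3085^1 = 5 × 0.2286487 × 0.3085 = 0.352691 (base)
P(M+6) = C(5,3) × 0.6915^2 × 0.3085^3 = 10 × 0.47817225 × 0.02936064 = 0.140394
Relative intensity = 0.140394 / 0.352691 × 100 = 39.8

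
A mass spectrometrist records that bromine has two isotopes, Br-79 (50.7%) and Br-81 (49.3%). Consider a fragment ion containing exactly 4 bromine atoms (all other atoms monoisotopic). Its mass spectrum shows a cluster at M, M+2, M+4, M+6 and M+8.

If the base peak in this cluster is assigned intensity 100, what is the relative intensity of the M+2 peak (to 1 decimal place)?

Binomial terms of (0.507 + 0.493)^4: M 0.0661, M+2 0.2570, M+4 0.3749, M+6 0.2430, M+8 0.0591 → M+4 is the base peak.
P(M+4) = C(4,2) × 0.507^2 × 0.493^2 = 6 × 0.257049 × 0.243049 = 0.374853 (base)
P(M+2) = C(4,1) × 0.507^3 × 0.493^1 = 4 × 0.13032384 × 0.4930 = 0.256999
Relative intensity = 0.256999 / 0.374853 × 100 = 68.6

68.6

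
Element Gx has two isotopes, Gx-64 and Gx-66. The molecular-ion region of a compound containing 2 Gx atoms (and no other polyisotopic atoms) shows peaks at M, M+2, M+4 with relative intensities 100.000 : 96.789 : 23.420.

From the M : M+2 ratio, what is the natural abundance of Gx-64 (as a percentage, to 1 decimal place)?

67.4%

If p is the fraction of Gx that is Gx-64, then I(M+2)/I(M) = [C(2,1)·p^1·(1−p)] / p^2 = 2·(1−p)/p = 96.789/100.000 = 0.9679
(1−p)/p = 0.9679/2 = 0.4839  ⇒  p = 1/(1 + 0.4839) = 0.6739
Gx-64: 67.4%, Gx-66: 32.6%.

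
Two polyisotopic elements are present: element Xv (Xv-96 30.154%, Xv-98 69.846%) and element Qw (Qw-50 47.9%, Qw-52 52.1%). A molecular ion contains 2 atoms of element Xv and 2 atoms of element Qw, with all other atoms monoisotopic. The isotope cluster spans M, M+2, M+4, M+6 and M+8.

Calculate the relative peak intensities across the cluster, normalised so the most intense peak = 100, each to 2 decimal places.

Element Xv pattern (n=2): 0.09092637 : 0.42122726 : 0.48784637
Element Qw pattern (n=2): 0.229441 : 0.499118 : 0.271441
Convolve the two distributions (both contribute in 2-u steps):
  M: 0.09092637×0.229441 = 0.020862
  M+2: 0.09092637×0.499118 + 0.42122726×0.229441 = 0.142030
  M+4: 0.09092637×0.271441 + 0.42122726×0.499118 + 0.48784637×0.229441 = 0.346855
  M+6: 0.42122726×0.271441 + 0.48784637×0.499118 = 0.357831
  M+8: 0.48784637×0.271441 = 0.132422
Scale to base peak (0.357831) = 100: 5.83 : 39.69 : 96.93 : 100.00 : 37.01

5.83 : 39.69 : 96.93 : 100.00 : 37.01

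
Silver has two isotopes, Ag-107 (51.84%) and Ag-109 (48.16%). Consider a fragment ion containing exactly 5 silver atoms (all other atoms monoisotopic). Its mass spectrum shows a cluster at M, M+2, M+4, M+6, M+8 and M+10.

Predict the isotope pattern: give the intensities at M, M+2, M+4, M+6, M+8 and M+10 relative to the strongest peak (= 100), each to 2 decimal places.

Expanding (0.5184 + 0.4816)^5:
P(M) = 0.5184^5 = 0.037439
P(M+2) = 5 × 0.5184^4 × 0.4816^1 = 0.173907
P(M+4) = 10 × 0.5184^3 × 0.4816^2 = 0.323123
P(M+6) = 10 × 0.5184^2 × 0.4816^3 = 0.300185
P(M+8) = 5 × 0.5184^1 × 0.4816^4 = 0.139438
P(M+10) = 0.4816^5 = 0.025908
The M+4 peak is largest (0.323123); scaling to 100 gives 11.59 : 53.82 : 100.00 : 92.90 : 43.15 : 8.02.

11.59 : 53.82 : 100.00 : 92.90 : 43.15 : 8.02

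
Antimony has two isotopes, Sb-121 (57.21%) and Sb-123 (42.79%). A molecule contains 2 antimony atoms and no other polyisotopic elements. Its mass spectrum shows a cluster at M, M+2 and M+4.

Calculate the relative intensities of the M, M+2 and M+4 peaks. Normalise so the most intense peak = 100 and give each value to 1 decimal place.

Expanding (0.5721 + 0.4279)^2:
P(M) = 0.5721^2 = 0.327298
P(M+2) = 2 × 0.5721^1 × 0.4279^1 = 0.489603
P(M+4) = 0.4279^2 = 0.183098
The M+2 peak is largest (0.489603); scaling to 100 gives 66.8 : 100.0 : 37.4.

66.8 : 100.0 : 37.4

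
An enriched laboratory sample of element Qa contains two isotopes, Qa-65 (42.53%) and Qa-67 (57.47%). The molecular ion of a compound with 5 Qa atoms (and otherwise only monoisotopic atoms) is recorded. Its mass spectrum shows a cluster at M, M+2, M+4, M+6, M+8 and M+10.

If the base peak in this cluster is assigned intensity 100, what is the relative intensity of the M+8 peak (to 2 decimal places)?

67.56

Binomial terms of (0.4253 + 0.5747)^5: M 0.0139, M+2 0.0940, M+4 0.2541, M+6 0.3433, M+8 0.2320, M+10 0.0627 → M+6 is the base peak.
P(M+6) = C(5,3) × 0.4253^2 × 0.5747^3 = 10 × 0.18088009 × 0.18981197 = 0.343332 (base)
P(M+8) = C(5,4) × 0.4253^1 × 0.5747^4 = 5 × 0.4253 × 0.10908494 = 0.231969
Relative intensity = 0.231969 / 0.343332 × 100 = 67.56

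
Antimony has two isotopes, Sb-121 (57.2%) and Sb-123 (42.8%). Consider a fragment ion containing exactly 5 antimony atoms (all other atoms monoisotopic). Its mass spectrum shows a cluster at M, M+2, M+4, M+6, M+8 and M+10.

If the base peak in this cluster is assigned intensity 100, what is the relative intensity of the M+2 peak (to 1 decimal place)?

66.8

Binomial terms of (0.572 + 0.428)^5: M 0.0612, M+2 0.2291, M+4 0.3428, M+6 0.2565, M+8 0.0960, M+10 0.0144 → M+4 is the base peak.
P(M+4) = C(5,2) × 0.572^3 × 0.428^2 = 10 × 0.18714925 × 0.183184 = 0.342827 (base)
P(M+2) = C(5,1) × 0.572^4 × 0.428^1 = 5 × 0.10704937 × 0.4280 = 0.229086
Relative intensity = 0.229086 / 0.342827 × 100 = 66.8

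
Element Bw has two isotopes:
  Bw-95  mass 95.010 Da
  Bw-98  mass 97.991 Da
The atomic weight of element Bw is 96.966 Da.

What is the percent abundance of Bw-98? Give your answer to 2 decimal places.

65.62%

With x = fraction of Bw-95 (so Bw-98 is 1 − x):
95.010·x + 97.991·(1 − x) = 96.966
(95.010 − 97.991)·x = 96.966 − 97.991
x = -1.025 / -2.981 = 0.34384 → 34.38% Bw-95, 65.62% Bw-98.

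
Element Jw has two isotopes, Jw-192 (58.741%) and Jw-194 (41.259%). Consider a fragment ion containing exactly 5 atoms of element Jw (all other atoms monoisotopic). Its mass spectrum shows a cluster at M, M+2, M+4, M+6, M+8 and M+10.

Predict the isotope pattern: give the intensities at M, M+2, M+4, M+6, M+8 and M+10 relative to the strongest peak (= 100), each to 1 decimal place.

Each Jw atom is independently Jw-192 (p = 0.58741) or Jw-194 (q = 0.41259); the cluster is the binomial expansion (p + q)^5.
P(M) = 0.58741^5 = 0.069937
P(M+2) = 5 × 0.58741^4 × 0.41259^1 = 0.245615
P(M+4) = 10 × 0.58741^3 × 0.41259^2 = 0.345034
P(M+6) = 10 × 0.58741^2 × 0.41259^3 = 0.242348
P(M+8) = 5 × 0.58741^1 × 0.41259^4 = 0.085111
P(M+10) = 0.41259^5 = 0.011956
The M+4 peak is largest (0.345034); scaling to 100 gives 20.3 : 71.2 : 100.0 : 70.2 : 24.7 : 3.5.

20.3 : 71.2 : 100.0 : 70.2 : 24.7 : 3.5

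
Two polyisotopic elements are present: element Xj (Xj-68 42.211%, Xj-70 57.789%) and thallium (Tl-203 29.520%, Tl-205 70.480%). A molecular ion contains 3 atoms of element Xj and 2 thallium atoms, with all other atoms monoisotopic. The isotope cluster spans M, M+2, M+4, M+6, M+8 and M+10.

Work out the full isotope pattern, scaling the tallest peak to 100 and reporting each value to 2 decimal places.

Element Xj pattern (n=3): 0.07521023 : 0.30889986 : 0.42289958 : 0.19299033
Thallium pattern (n=2): 0.08714304 : 0.41611392 : 0.49674304
Convolve the two distributions (both contribute in 2-u steps):
  M: 0.07521023×0.08714304 = 0.006554
  M+2: 0.07521023×0.41611392 + 0.30889986×0.08714304 = 0.058214
  M+4: 0.07521023×0.49674304 + 0.30889986×0.41611392 + 0.42289958×0.08714304 = 0.202750
  M+6: 0.30889986×0.49674304 + 0.42289958×0.41611392 + 0.19299033×0.08714304 = 0.346236
  M+8: 0.42289958×0.49674304 + 0.19299033×0.41611392 = 0.290378
  M+10: 0.19299033×0.49674304 = 0.095867
Scale to base peak (0.346236) = 100: 1.89 : 16.81 : 58.56 : 100.00 : 83.87 : 27.69

1.89 : 16.81 : 58.56 : 100.00 : 83.87 : 27.69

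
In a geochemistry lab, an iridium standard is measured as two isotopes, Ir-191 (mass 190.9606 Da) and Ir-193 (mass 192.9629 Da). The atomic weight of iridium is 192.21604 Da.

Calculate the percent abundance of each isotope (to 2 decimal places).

With x = fraction of Ir-191 (so Ir-193 is 1 − x):
190.9606·x + 192.9629·(1 − x) = 192.21604
(190.9606 − 192.9629)·x = 192.21604 − 192.9629
x = -0.74686 / -2.0023 = 0.37300 → 37.30% Ir-191, 62.70% Ir-193.

Ir-191: 37.30%, Ir-193: 62.70%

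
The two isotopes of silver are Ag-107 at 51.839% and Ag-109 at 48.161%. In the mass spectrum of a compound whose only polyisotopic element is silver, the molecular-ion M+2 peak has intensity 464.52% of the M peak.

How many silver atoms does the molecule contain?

5

For n independent Ag atoms, I(M+2)/I(M) = n · (abundance Ag-109) / (abundance Ag-107) = n · 0.48161/0.51839.
n = 4.6452 × 0.51839/0.48161 = 5.00 ≈ 5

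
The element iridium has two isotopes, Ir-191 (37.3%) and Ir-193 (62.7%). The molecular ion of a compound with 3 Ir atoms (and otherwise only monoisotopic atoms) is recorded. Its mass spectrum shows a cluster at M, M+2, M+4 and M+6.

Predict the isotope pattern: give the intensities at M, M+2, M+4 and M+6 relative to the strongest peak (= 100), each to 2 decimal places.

11.80 : 59.49 : 100.00 : 56.03

Each Ir atom is independently Ir-191 (p = 0.373) or Ir-193 (q = 0.627); the cluster is the binomial expansion (p + q)^3.
P(M) = 0.373^3 = 0.051895
P(M+2) = 3 × 0.373^2 × 0.627^1 = 0.261702
P(M+4) = 3 × 0.373^1 × 0.627^2 = 0.439911
P(M+6) = 0.627^3 = 0.246492
The M+4 peak is largest (0.439911); scaling to 100 gives 11.80 : 59.49 : 100.00 : 56.03.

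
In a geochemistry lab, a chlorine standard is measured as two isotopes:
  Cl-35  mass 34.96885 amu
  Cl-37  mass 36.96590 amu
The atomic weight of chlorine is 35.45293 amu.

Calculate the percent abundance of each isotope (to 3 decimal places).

With x = fraction of Cl-35 (so Cl-37 is 1 − x):
34.96885·x + 36.96590·(1 − x) = 35.45293
(34.96885 − 36.96590)·x = 35.45293 − 36.96590
x = -1.51297 / -1.99705 = 0.75760 → 75.760% Cl-35, 24.240% Cl-37.

Cl-35: 75.760%, Cl-37: 24.240%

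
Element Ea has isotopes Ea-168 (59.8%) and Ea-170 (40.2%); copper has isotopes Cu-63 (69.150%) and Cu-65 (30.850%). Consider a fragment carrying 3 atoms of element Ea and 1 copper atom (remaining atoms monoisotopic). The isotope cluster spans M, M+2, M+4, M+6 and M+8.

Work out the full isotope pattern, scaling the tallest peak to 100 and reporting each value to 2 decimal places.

Element Ea pattern (n=3): 0.21384719 : 0.43127042 : 0.28991758 : 0.06496481
Copper pattern (n=1): 0.6915 : 0.3085
Convolve the two distributions (both contribute in 2-u steps):
  M: 0.21384719×0.6915 = 0.147875
  M+2: 0.21384719×0.3085 + 0.43127042×0.6915 = 0.364195
  M+4: 0.43127042×0.3085 + 0.28991758×0.6915 = 0.333525
  M+6: 0.28991758×0.3085 + 0.06496481×0.6915 = 0.134363
  M+8: 0.06496481×0.3085 = 0.020042
Scale to base peak (0.364195) = 100: 40.60 : 100.00 : 91.58 : 36.89 : 5.50

40.60 : 100.00 : 91.58 : 36.89 : 5.50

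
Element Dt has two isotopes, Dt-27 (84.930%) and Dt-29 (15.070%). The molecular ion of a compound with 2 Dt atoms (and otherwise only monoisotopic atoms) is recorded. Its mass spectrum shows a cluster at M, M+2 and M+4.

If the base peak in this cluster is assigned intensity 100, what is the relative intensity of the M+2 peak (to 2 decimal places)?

Binomial terms of (0.84930 + 0.15070)^2: M 0.7213, M+2 0.2560, M+4 0.0227 → M is the base peak.
P(M) = C(2,0) × 0.84930^2 × 0.15070^0 = 1 × 0.72131049 × 1.0000 = 0.721310 (base)
P(M+2) = C(2,1) × 0.84930^1 × 0.15070^1 = 2 × 0.8493 × 0.1507 = 0.255979
Relative intensity = 0.255979 / 0.721310 × 100 = 35.49

35.49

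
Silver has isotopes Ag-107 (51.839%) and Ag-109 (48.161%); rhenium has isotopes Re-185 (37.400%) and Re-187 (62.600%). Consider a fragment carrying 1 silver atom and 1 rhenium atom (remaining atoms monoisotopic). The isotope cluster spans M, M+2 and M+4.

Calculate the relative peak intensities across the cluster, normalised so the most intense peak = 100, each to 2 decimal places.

Silver pattern (n=1): 0.51839 : 0.48161
Rhenium pattern (n=1): 0.3740 : 0.6260
Convolve the two distributions (both contribute in 2-u steps):
  M: 0.51839×0.3740 = 0.193878
  M+2: 0.51839×0.6260 + 0.48161×0.3740 = 0.504634
  M+4: 0.48161×0.6260 = 0.301488
Scale to base peak (0.504634) = 100: 38.42 : 100.00 : 59.74

38.42 : 100.00 : 59.74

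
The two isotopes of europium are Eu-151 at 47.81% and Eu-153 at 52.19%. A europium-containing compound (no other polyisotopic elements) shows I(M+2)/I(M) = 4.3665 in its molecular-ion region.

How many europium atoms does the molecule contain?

For n independent Eu atoms, I(M+2)/I(M) = n · (abundance Eu-153) / (abundance Eu-151) = n · 0.5219/0.4781.
n = 4.3665 × 0.4781/0.5219 = 4.00 ≈ 4

4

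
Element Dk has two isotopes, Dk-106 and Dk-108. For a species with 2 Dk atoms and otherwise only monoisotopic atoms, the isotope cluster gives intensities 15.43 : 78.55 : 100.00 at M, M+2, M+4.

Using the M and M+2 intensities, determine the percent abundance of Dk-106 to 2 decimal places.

If p is the fraction of Dk that is Dk-106, then I(M+2)/I(M) = [C(2,1)·p^1·(1−p)] / p^2 = 2·(1−p)/p = 78.55/15.43 = 5.0907
(1−p)/p = 5.0907/2 = 2.5454  ⇒  p = 1/(1 + 2.5454) = 0.2821
Dk-106: 28.21%, Dk-108: 71.79%.

28.21%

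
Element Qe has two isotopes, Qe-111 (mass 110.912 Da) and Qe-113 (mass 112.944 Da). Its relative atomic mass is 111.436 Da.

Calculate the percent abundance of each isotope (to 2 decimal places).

Qe-111: 74.21%, Qe-113: 25.79%

With x = fraction of Qe-111 (so Qe-113 is 1 − x):
110.912·x + 112.944·(1 − x) = 111.436
(110.912 − 112.944)·x = 111.436 − 112.944
x = -1.508 / -2.032 = 0.74213 → 74.21% Qe-111, 25.79% Qe-113.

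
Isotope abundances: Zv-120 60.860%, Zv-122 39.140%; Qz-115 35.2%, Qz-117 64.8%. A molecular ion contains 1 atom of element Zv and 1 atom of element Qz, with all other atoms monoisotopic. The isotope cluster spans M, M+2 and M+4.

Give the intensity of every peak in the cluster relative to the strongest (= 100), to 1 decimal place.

Element Zv pattern (n=1): 0.6086 : 0.3914
Element Qz pattern (n=1): 0.3520 : 0.6480
Convolve the two distributions (both contribute in 2-u steps):
  M: 0.6086×0.3520 = 0.214227
  M+2: 0.6086×0.6480 + 0.3914×0.3520 = 0.532146
  M+4: 0.3914×0.6480 = 0.253627
Scale to base peak (0.532146) = 100: 40.3 : 100.0 : 47.7

40.3 : 100.0 : 47.7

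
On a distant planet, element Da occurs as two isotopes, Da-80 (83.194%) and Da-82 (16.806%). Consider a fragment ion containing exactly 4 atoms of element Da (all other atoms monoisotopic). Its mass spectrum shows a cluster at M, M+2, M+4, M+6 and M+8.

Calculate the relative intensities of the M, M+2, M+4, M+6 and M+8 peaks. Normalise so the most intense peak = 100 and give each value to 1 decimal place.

100.0 : 80.8 : 24.5 : 3.3 : 0.2

Each Da atom is independently Da-80 (p = 0.83194) or Da-82 (q = 0.16806); the cluster is the binomial expansion (p + q)^4.
P(M) = 0.83194^4 = 0.479036
P(M+2) = 4 × 0.83194^3 × 0.16806^1 = 0.387080
P(M+4) = 6 × 0.83194^2 × 0.16806^2 = 0.117291
P(M+6) = 4 × 0.83194^1 × 0.16806^3 = 0.015796
P(M+8) = 0.16806^4 = 0.000798
The M peak is largest (0.479036); scaling to 100 gives 100.0 : 80.8 : 24.5 : 3.3 : 0.2.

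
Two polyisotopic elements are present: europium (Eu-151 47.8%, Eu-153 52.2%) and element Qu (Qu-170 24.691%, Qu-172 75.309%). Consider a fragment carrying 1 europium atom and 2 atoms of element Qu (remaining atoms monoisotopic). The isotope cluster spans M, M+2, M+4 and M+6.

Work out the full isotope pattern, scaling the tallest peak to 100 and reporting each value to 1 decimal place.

Europium pattern (n=1): 0.4780 : 0.5220
Element Qu pattern (n=2): 0.06096455 : 0.3718909 : 0.56714455
Convolve the two distributions (both contribute in 2-u steps):
  M: 0.4780×0.06096455 = 0.029141
  M+2: 0.4780×0.3718909 + 0.5220×0.06096455 = 0.209587
  M+4: 0.4780×0.56714455 + 0.5220×0.3718909 = 0.465222
  M+6: 0.5220×0.56714455 = 0.296049
Scale to base peak (0.465222) = 100: 6.3 : 45.1 : 100.0 : 63.6

6.3 : 45.1 : 100.0 : 63.6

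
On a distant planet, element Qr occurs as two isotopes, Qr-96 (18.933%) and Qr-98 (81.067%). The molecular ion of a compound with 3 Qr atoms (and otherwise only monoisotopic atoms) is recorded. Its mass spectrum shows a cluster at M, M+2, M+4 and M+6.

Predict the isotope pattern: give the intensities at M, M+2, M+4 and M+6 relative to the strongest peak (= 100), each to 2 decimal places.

Each Qr atom is independently Qr-96 (p = 0.18933) or Qr-98 (q = 0.81067); the cluster is the binomial expansion (p + q)^3.
P(M) = 0.18933^3 = 0.006787
P(M+2) = 3 × 0.18933^2 × 0.81067^1 = 0.087177
P(M+4) = 3 × 0.18933^1 × 0.81067^2 = 0.373275
P(M+6) = 0.81067^3 = 0.532761
The M+6 peak is largest (0.532761); scaling to 100 gives 1.27 : 16.36 : 70.06 : 100.00.

1.27 : 16.36 : 70.06 : 100.00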